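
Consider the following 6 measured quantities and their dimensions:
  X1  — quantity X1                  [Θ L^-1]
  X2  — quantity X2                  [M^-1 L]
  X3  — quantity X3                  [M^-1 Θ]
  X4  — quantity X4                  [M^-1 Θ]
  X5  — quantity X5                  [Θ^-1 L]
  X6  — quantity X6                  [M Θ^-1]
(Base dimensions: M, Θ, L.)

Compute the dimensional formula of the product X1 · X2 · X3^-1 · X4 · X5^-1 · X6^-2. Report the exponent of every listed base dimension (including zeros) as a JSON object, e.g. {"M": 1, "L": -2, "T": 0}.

{"M": -3, "Θ": 4, "L": -1}

Write exponents as rows M,Θ,L / cols X1,X2,X3,X4,X5,X6:
  M: [ 0 -1 -1 -1  0  1]
  Θ: [ 1  0  1  1 -1 -1]
  L: [-1  1  0  0  1  0]
  [M]: (1)·0+(1)·-1+(-1)·-1+(1)·-1+(-1)·0+(-2)·1 = -3
  [Θ]: (1)·1+(1)·0+(-1)·1+(1)·1+(-1)·-1+(-2)·-1 = 4
  [L]: (1)·-1+(1)·1+(-1)·0+(1)·0+(-1)·1+(-2)·0 = -1
⇒ M^-3 Θ^4 L^-1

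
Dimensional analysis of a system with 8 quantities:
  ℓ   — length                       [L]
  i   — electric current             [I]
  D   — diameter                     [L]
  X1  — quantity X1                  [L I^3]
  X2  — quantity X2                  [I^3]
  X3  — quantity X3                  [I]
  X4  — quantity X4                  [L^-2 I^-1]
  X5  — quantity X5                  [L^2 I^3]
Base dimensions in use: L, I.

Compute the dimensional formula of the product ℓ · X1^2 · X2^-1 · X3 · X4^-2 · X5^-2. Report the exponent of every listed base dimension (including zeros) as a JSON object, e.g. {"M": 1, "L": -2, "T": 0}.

Write exponents as rows L,I / cols ℓ,i,D,X1,X2,X3,X4,X5:
  L: [ 1  0  1  1  0  0 -2  2]
  I: [ 0  1  0  3  3  1 -1  3]
  [L]: (1)·1+(2)·1+(-1)·0+(1)·0+(-2)·-2+(-2)·2 = 3
  [I]: (1)·0+(2)·3+(-1)·3+(1)·1+(-2)·-1+(-2)·3 = 0
⇒ L^3

{"L": 3, "I": 0}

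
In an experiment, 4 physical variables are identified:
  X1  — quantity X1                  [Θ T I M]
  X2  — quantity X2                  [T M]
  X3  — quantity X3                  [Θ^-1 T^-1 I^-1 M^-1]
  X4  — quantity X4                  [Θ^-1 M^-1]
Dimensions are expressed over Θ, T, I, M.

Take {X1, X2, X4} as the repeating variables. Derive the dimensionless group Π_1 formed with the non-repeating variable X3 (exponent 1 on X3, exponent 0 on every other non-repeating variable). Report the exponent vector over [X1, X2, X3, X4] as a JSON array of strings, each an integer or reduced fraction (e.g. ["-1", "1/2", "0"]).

Write exponents as rows Θ,T,I,M / cols X1,X2,X3,X4:
  Θ: [ 1  0 -1 -1]
  T: [ 1  1 -1  0]
  I: [ 1  0 -1  0]
  M: [ 1  1 -1 -1]
Row reduction gives pivot columns X1,X2,X4; rank = 3
Repeat: X1,X2,X4; free: X3
RREF:
  r0: [   1    0   -1    0]
  r1: [   0    1    0    0]
  r2: [   0    0    0    1]
  r3: [   0    0    0    0]
Fix exponent of X3 at 1; solve each RREF row for its pivot's exponent:
  r0: exp(X1) + (-1)·1 = 0 ⇒ exp(X1) = 1
  r1: exp(X2) + (0)·1 = 0 ⇒ exp(X2) = 0
  r2: exp(X4) + (0)·1 = 0 ⇒ exp(X4) = 0
Π_1 = X1 · X3

["1", "0", "1", "0"]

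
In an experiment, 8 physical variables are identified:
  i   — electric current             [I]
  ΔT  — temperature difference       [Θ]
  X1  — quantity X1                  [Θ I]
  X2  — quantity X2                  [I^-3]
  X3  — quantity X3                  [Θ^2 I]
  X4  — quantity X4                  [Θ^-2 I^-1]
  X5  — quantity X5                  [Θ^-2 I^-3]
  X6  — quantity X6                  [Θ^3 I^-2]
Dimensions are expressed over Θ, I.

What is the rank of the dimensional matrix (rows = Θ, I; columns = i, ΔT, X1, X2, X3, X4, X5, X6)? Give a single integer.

2

Exponent matrix [Θ,I] × [i,ΔT,X1,X2,X3,X4,X5,X6]:
  Θ: [ 0  1  1  0  2 -2 -2  3]
  I: [ 1  0  1 -3  1 -1 -3 -2]
Echelon form has 2 nonzero rows (pivots: i,ΔT)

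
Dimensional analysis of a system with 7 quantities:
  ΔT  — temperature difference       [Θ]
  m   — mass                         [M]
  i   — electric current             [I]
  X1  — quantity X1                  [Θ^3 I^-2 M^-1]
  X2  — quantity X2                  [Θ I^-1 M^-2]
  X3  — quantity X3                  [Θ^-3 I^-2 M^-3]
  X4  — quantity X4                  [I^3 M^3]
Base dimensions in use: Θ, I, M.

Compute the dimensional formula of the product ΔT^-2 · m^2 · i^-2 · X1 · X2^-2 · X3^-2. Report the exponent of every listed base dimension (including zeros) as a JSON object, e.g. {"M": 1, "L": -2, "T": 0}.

Write exponents as rows Θ,I,M / cols ΔT,m,i,X1,X2,X3,X4:
  Θ: [ 1  0  0  3  1 -3  0]
  I: [ 0  0  1 -2 -1 -2  3]
  M: [ 0  1  0 -1 -2 -3  3]
  [Θ]: (-2)·1+(2)·0+(-2)·0+(1)·3+(-2)·1+(-2)·-3 = 5
  [I]: (-2)·0+(2)·0+(-2)·1+(1)·-2+(-2)·-1+(-2)·-2 = 2
  [M]: (-2)·0+(2)·1+(-2)·0+(1)·-1+(-2)·-2+(-2)·-3 = 11
⇒ Θ^5 I^2 M^11

{"Θ": 5, "I": 2, "M": 11}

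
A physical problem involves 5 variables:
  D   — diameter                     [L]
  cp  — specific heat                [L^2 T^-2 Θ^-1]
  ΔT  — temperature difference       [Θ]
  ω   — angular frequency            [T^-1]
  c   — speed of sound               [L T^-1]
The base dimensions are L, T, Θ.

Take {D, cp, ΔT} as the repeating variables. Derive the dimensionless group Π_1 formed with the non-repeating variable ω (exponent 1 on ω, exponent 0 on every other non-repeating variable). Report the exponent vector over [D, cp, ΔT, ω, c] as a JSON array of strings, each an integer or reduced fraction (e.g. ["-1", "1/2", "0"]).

["1", "-1/2", "-1/2", "1", "0"]

Dimensional matrix (L×T×Θ by D×cp×ΔT×ω×c):
  L: [ 1  2  0  0  1]
  T: [ 0 -2  0 -1 -1]
  Θ: [ 0 -1  1  0  0]
Row reduction gives pivot columns D,cp,ΔT; rank = 3
Repeat: D,cp,ΔT; free: ω,c
RREF:
  r0: [   1    0    0   -1    0]
  r1: [   0    1    0  1/2  1/2]
  r2: [   0    0    1  1/2  1/2]
Fix exponent of ω at 1, c at 0; solve each RREF row for its pivot's exponent:
  r0: exp(D) + (-1)·1 = 0 ⇒ exp(D) = 1
  r1: exp(cp) + (1/2)·1 = 0 ⇒ exp(cp) = -1/2
  r2: exp(ΔT) + (1/2)·1 = 0 ⇒ exp(ΔT) = -1/2
Π_1 = D · cp^(-1/2) · ΔT^(-1/2) · ω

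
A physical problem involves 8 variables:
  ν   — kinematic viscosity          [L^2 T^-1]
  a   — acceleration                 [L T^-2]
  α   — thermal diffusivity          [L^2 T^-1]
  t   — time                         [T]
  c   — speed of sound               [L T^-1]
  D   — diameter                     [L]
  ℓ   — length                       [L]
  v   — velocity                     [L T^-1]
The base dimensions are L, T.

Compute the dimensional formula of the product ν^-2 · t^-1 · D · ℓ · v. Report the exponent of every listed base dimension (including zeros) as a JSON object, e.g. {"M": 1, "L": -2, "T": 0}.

{"L": -1, "T": 0}

Exponent matrix [L,T] × [ν,a,α,t,c,D,ℓ,v]:
  L: [ 2  1  2  0  1  1  1  1]
  T: [-1 -2 -1  1 -1  0  0 -1]
  [L]: (-2)·2+(-1)·0+(1)·1+(1)·1+(1)·1 = -1
  [T]: (-2)·-1+(-1)·1+(1)·0+(1)·0+(1)·-1 = 0
⇒ L^-1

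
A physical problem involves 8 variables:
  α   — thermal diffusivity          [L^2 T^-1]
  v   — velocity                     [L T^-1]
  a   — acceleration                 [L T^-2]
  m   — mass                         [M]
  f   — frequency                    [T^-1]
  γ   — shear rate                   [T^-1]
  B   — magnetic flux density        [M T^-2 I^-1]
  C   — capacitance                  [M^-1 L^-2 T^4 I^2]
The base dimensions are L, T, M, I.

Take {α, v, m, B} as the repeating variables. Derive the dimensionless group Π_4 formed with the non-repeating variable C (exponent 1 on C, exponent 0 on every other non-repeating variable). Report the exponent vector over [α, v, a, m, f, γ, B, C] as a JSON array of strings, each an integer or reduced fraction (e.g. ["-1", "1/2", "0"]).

Dimensional matrix (L×T×M×I by α×v×a×m×f×γ×B×C):
  L: [ 2  1  1  0  0  0  0 -2]
  T: [-1 -1 -2  0 -1 -1 -2  4]
  M: [ 0  0  0  1  0  0  1 -1]
  I: [ 0  0  0  0  0  0 -1  2]
Row reduction gives pivot columns α,v,m,B; rank = 4
Pivot set = {α,v,m,B}, free = {a,f,γ,C}
RREF:
  r0: [   1    0   -1    0   -1   -1    0   -2]
  r1: [   0    1    3    0    2    2    0    2]
  r2: [   0    0    0    1    0    0    0    1]
  r3: [   0    0    0    0    0    0    1   -2]
Fix exponent of C at 1, a at 0, f at 0, γ at 0; solve each RREF row for its pivot's exponent:
  r0: exp(α) + (-2)·1 = 0 ⇒ exp(α) = 2
  r1: exp(v) + (2)·1 = 0 ⇒ exp(v) = -2
  r2: exp(m) + (1)·1 = 0 ⇒ exp(m) = -1
  r3: exp(B) + (-2)·1 = 0 ⇒ exp(B) = 2
Π_4 = α^2 · v^-2 · m^-1 · B^2 · C

["2", "-2", "0", "-1", "0", "0", "2", "1"]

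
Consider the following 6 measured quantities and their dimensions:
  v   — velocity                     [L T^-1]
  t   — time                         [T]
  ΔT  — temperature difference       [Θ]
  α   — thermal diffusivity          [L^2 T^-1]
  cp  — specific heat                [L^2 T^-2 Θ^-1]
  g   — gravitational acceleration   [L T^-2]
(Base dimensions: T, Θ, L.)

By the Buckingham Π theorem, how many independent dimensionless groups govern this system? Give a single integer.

3

Exponent matrix [T,Θ,L] × [v,t,ΔT,α,cp,g]:
  T: [-1  1  0 -1 -2 -2]
  Θ: [ 0  0  1  0 -1  0]
  L: [ 1  0  0  2  2  1]
Row reduction gives pivot columns v,t,ΔT; rank = 3
6 vars − rank 3 = 3 Π groups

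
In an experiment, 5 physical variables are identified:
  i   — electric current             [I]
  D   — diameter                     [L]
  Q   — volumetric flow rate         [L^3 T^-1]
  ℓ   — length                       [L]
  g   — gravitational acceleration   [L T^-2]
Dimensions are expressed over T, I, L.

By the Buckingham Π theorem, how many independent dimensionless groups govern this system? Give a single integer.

2

Dimensional matrix (T×I×L by i×D×Q×ℓ×g):
  T: [ 0  0 -1  0 -2]
  I: [ 1  0  0  0  0]
  L: [ 0  1  3  1  1]
RREF → pivots at {i,D,Q} ⇒ r = 3
n=5, r=3 ⇒ 2 dimensionless groups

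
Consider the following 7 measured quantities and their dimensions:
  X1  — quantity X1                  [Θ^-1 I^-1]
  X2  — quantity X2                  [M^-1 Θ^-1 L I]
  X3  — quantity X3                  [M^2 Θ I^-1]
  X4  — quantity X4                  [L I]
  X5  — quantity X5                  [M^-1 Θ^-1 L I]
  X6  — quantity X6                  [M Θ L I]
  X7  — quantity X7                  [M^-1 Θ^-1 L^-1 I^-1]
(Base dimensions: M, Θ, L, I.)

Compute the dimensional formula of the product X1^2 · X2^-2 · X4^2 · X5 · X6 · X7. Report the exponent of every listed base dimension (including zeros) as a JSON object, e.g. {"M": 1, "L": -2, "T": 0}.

Write exponents as rows M,Θ,L,I / cols X1,X2,X3,X4,X5,X6,X7:
  M: [ 0 -1  2  0 -1  1 -1]
  Θ: [-1 -1  1  0 -1  1 -1]
  L: [ 0  1  0  1  1  1 -1]
  I: [-1  1 -1  1  1  1 -1]
  [M]: (2)·0+(-2)·-1+(2)·0+(1)·-1+(1)·1+(1)·-1 = 1
  [Θ]: (2)·-1+(-2)·-1+(2)·0+(1)·-1+(1)·1+(1)·-1 = -1
  [L]: (2)·0+(-2)·1+(2)·1+(1)·1+(1)·1+(1)·-1 = 1
  [I]: (2)·-1+(-2)·1+(2)·1+(1)·1+(1)·1+(1)·-1 = -1
⇒ M Θ^-1 L I^-1

{"M": 1, "Θ": -1, "L": 1, "I": -1}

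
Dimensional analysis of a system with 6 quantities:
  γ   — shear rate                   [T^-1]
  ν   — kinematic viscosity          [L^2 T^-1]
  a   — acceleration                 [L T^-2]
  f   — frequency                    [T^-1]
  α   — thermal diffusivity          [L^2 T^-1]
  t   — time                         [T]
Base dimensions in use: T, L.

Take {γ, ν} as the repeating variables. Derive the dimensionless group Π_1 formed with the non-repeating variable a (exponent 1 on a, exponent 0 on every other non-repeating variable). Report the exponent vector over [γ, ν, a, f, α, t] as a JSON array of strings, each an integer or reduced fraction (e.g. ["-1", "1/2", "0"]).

["-3/2", "-1/2", "1", "0", "0", "0"]

Write exponents as rows T,L / cols γ,ν,a,f,α,t:
  T: [-1 -1 -2 -1 -1  1]
  L: [ 0  2  1  0  2  0]
Echelon form has 2 nonzero rows (pivots: γ,ν)
Repeat: γ,ν; free: a,f,α,t
RREF:
  r0: [   1    0  3/2    1    0   -1]
  r1: [   0    1  1/2    0    1    0]
Fix exponent of a at 1, f at 0, α at 0, t at 0; solve each RREF row for its pivot's exponent:
  r0: exp(γ) + (3/2)·1 = 0 ⇒ exp(γ) = -3/2
  r1: exp(ν) + (1/2)·1 = 0 ⇒ exp(ν) = -1/2
Π_1 = γ^(-3/2) · ν^(-1/2) · a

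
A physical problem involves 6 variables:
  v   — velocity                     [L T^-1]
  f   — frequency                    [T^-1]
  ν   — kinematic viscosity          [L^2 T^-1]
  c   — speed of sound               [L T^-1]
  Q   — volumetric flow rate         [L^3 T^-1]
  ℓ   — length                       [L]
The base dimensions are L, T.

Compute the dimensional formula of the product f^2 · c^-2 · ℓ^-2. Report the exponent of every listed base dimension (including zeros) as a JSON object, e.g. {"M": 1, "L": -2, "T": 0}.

Exponent matrix [L,T] × [v,f,ν,c,Q,ℓ]:
  L: [ 1  0  2  1  3  1]
  T: [-1 -1 -1 -1 -1  0]
  [L]: (2)·0+(-2)·1+(-2)·1 = -4
  [T]: (2)·-1+(-2)·-1+(-2)·0 = 0
⇒ L^-4

{"L": -4, "T": 0}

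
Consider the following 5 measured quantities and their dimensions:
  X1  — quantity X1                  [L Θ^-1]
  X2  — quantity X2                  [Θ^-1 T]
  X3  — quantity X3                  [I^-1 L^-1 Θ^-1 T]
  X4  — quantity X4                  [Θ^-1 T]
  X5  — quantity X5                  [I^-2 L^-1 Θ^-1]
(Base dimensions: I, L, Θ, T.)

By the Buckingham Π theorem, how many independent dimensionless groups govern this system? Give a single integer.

Write exponents as rows I,L,Θ,T / cols X1,X2,X3,X4,X5:
  I: [ 0  0 -1  0 -2]
  L: [ 1  0 -1  0 -1]
  Θ: [-1 -1 -1 -1 -1]
  T: [ 0  1  1  1  0]
Echelon form has 3 nonzero rows (pivots: X1,X2,X3)
Π count = n − r = 5 − 3 = 2

2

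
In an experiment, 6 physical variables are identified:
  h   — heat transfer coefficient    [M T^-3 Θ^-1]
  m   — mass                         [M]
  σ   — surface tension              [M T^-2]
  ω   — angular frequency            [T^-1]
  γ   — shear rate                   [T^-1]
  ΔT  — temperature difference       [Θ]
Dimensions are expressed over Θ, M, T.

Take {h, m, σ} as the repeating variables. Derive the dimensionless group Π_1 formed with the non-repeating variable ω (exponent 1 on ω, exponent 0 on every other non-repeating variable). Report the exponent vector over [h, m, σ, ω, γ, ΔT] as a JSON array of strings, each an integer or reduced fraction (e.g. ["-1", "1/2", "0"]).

["0", "1/2", "-1/2", "1", "0", "0"]

Exponent matrix [Θ,M,T] × [h,m,σ,ω,γ,ΔT]:
  Θ: [-1  0  0  0  0  1]
  M: [ 1  1  1  0  0  0]
  T: [-3  0 -2 -1 -1  0]
RREF → pivots at {h,m,σ} ⇒ r = 3
Pivot set = {h,m,σ}, free = {ω,γ,ΔT}
RREF:
  r0: [   1    0    0    0    0   -1]
  r1: [   0    1    0 -1/2 -1/2 -1/2]
  r2: [   0    0    1  1/2  1/2  3/2]
Fix exponent of ω at 1, γ at 0, ΔT at 0; solve each RREF row for its pivot's exponent:
  r0: exp(h) + (0)·1 = 0 ⇒ exp(h) = 0
  r1: exp(m) + (-1/2)·1 = 0 ⇒ exp(m) = 1/2
  r2: exp(σ) + (1/2)·1 = 0 ⇒ exp(σ) = -1/2
Π_1 = m^(1/2) · σ^(-1/2) · ω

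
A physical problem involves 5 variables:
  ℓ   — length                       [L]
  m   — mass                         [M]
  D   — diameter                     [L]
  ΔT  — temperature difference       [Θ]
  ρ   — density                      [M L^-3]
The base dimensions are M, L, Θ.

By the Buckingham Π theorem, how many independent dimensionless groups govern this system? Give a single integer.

2

Exponent matrix [M,L,Θ] × [ℓ,m,D,ΔT,ρ]:
  M: [ 0  1  0  0  1]
  L: [ 1  0  1  0 -3]
  Θ: [ 0  0  0  1  0]
Echelon form has 3 nonzero rows (pivots: ℓ,m,ΔT)
n=5, r=3 ⇒ 2 dimensionless groups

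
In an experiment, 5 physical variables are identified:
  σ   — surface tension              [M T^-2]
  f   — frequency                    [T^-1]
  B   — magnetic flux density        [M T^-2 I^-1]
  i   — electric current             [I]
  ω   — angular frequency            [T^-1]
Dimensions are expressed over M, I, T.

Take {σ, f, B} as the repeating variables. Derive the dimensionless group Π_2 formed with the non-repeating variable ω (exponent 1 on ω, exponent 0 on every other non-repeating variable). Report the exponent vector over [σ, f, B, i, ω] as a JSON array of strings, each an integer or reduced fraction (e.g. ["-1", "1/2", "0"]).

Write exponents as rows M,I,T / cols σ,f,B,i,ω:
  M: [ 1  0  1  0  0]
  I: [ 0  0 -1  1  0]
  T: [-2 -1 -2  0 -1]
RREF → pivots at {σ,f,B} ⇒ r = 3
Repeat: σ,f,B; free: i,ω
RREF:
  r0: [   1    0    0    1    0]
  r1: [   0    1    0    0    1]
  r2: [   0    0    1   -1    0]
Fix exponent of ω at 1, i at 0; solve each RREF row for its pivot's exponent:
  r0: exp(σ) + (0)·1 = 0 ⇒ exp(σ) = 0
  r1: exp(f) + (1)·1 = 0 ⇒ exp(f) = -1
  r2: exp(B) + (0)·1 = 0 ⇒ exp(B) = 0
Π_2 = f^-1 · ω

["0", "-1", "0", "0", "1"]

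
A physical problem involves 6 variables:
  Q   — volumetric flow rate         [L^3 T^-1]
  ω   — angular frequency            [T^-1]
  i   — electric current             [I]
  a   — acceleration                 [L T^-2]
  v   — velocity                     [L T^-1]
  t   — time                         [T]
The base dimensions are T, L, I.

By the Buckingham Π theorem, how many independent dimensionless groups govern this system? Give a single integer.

3

Dimensional matrix (T×L×I by Q×ω×i×a×v×t):
  T: [-1 -1  0 -2 -1  1]
  L: [ 3  0  0  1  1  0]
  I: [ 0  0  1  0  0  0]
Row reduction gives pivot columns Q,ω,i; rank = 3
Π count = n − r = 6 − 3 = 3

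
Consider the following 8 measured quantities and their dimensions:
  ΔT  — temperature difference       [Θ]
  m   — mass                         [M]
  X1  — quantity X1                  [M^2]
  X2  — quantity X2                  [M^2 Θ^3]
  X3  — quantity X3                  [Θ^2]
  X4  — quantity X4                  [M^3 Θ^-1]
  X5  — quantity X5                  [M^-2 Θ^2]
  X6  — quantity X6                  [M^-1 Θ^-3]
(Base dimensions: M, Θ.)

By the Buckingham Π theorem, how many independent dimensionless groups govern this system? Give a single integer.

Dimensional matrix (M×Θ by ΔT×m×X1×X2×X3×X4×X5×X6):
  M: [ 0  1  2  2  0  3 -2 -1]
  Θ: [ 1  0  0  3  2 -1  2 -3]
Row reduction gives pivot columns ΔT,m; rank = 2
n=8, r=2 ⇒ 6 dimensionless groups

6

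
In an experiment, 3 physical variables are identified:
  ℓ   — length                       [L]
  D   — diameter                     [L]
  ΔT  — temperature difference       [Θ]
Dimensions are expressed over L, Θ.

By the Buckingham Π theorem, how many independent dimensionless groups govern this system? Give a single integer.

1

Dimensional matrix (L×Θ by ℓ×D×ΔT):
  L: [ 1  1  0]
  Θ: [ 0  0  1]
Echelon form has 2 nonzero rows (pivots: ℓ,ΔT)
n=3, r=2 ⇒ 1 dimensionless group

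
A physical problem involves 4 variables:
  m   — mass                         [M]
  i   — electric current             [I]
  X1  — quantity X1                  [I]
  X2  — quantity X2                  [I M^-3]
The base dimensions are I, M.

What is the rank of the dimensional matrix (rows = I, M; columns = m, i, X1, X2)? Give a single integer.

Write exponents as rows I,M / cols m,i,X1,X2:
  I: [ 0  1  1  1]
  M: [ 1  0  0 -3]
RREF → pivots at {m,i} ⇒ r = 2

2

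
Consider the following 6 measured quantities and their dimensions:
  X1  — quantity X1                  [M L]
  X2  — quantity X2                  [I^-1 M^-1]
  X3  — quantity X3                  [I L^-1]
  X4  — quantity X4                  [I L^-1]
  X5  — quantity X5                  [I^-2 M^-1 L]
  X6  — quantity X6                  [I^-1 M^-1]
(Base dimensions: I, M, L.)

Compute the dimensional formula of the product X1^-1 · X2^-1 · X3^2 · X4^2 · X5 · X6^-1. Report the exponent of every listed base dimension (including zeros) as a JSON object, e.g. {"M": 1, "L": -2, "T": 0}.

Dimensional matrix (I×M×L by X1×X2×X3×X4×X5×X6):
  I: [ 0 -1  1  1 -2 -1]
  M: [ 1 -1  0  0 -1 -1]
  L: [ 1  0 -1 -1  1  0]
  [I]: (-1)·0+(-1)·-1+(2)·1+(2)·1+(1)·-2+(-1)·-1 = 4
  [M]: (-1)·1+(-1)·-1+(2)·0+(2)·0+(1)·-1+(-1)·-1 = 0
  [L]: (-1)·1+(-1)·0+(2)·-1+(2)·-1+(1)·1+(-1)·0 = -4
⇒ I^4 L^-4

{"I": 4, "M": 0, "L": -4}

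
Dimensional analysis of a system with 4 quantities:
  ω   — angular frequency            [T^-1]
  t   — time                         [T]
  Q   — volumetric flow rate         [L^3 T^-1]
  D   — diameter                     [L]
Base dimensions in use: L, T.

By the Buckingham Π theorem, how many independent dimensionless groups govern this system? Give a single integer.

2

Exponent matrix [L,T] × [ω,t,Q,D]:
  L: [ 0  0  3  1]
  T: [-1  1 -1  0]
Row reduction gives pivot columns ω,Q; rank = 2
Π count = n − r = 4 − 2 = 2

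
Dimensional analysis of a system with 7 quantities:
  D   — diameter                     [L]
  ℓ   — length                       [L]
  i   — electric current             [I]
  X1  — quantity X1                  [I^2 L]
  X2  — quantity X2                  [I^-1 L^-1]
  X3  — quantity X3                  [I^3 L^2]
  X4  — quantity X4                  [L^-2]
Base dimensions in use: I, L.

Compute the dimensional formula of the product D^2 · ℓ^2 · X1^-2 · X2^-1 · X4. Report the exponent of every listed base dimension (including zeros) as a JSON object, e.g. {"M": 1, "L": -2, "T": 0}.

Write exponents as rows I,L / cols D,ℓ,i,X1,X2,X3,X4:
  I: [ 0  0  1  2 -1  3  0]
  L: [ 1  1  0  1 -1  2 -2]
  [I]: (2)·0+(2)·0+(-2)·2+(-1)·-1+(1)·0 = -3
  [L]: (2)·1+(2)·1+(-2)·1+(-1)·-1+(1)·-2 = 1
⇒ I^-3 L

{"I": -3, "L": 1}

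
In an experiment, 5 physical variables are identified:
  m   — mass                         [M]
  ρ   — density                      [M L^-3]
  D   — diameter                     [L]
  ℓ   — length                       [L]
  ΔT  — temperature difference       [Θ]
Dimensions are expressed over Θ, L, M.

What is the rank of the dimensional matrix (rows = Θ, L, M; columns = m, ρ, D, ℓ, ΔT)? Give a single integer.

Exponent matrix [Θ,L,M] × [m,ρ,D,ℓ,ΔT]:
  Θ: [ 0  0  0  0  1]
  L: [ 0 -3  1  1  0]
  M: [ 1  1  0  0  0]
RREF → pivots at {m,ρ,ΔT} ⇒ r = 3

3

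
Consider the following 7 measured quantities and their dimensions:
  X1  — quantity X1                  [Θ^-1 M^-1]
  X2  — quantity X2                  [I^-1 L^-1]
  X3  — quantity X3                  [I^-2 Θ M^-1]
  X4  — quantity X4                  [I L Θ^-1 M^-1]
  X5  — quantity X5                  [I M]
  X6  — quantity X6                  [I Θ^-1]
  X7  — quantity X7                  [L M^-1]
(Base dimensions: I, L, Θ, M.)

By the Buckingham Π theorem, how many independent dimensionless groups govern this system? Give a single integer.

4

Exponent matrix [I,L,Θ,M] × [X1,X2,X3,X4,X5,X6,X7]:
  I: [ 0 -1 -2  1  1  1  0]
  L: [ 0 -1  0  1  0  0  1]
  Θ: [-1  0  1 -1  0 -1  0]
  M: [-1  0 -1 -1  1  0 -1]
RREF → pivots at {X1,X2,X3} ⇒ r = 3
7 vars − rank 3 = 4 Π groups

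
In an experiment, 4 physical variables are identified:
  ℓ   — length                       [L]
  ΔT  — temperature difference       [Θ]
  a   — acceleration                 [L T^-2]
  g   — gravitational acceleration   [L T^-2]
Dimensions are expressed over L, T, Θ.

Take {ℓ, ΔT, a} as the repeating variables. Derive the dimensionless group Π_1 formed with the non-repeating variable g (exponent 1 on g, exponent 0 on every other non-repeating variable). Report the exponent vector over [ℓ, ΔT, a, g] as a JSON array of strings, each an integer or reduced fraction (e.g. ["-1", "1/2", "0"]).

Exponent matrix [L,T,Θ] × [ℓ,ΔT,a,g]:
  L: [ 1  0  1  1]
  T: [ 0  0 -2 -2]
  Θ: [ 0  1  0  0]
Echelon form has 3 nonzero rows (pivots: ℓ,ΔT,a)
Repeat: ℓ,ΔT,a; free: g
RREF:
  r0: [   1    0    0    0]
  r1: [   0    1    0    0]
  r2: [   0    0    1    1]
Fix exponent of g at 1; solve each RREF row for its pivot's exponent:
  r0: exp(ℓ) + (0)·1 = 0 ⇒ exp(ℓ) = 0
  r1: exp(ΔT) + (0)·1 = 0 ⇒ exp(ΔT) = 0
  r2: exp(a) + (1)·1 = 0 ⇒ exp(a) = -1
Π_1 = a^-1 · g

["0", "0", "-1", "1"]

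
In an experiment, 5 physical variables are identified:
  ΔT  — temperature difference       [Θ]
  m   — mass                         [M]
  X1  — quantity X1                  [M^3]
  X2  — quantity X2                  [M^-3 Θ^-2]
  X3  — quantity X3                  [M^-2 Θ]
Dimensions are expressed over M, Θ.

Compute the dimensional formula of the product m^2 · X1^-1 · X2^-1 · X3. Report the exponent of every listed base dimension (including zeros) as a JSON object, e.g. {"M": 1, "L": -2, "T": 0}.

{"M": 0, "Θ": 3}

Write exponents as rows M,Θ / cols ΔT,m,X1,X2,X3:
  M: [ 0  1  3 -3 -2]
  Θ: [ 1  0  0 -2  1]
  [M]: (2)·1+(-1)·3+(-1)·-3+(1)·-2 = 0
  [Θ]: (2)·0+(-1)·0+(-1)·-2+(1)·1 = 3
⇒ Θ^3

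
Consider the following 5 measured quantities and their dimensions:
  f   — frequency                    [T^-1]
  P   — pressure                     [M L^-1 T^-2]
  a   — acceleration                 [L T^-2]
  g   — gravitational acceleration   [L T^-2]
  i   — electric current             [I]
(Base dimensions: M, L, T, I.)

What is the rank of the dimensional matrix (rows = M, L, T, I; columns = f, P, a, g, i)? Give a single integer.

Dimensional matrix (M×L×T×I by f×P×a×g×i):
  M: [ 0  1  0  0  0]
  L: [ 0 -1  1  1  0]
  T: [-1 -2 -2 -2  0]
  I: [ 0  0  0  0  1]
Echelon form has 4 nonzero rows (pivots: f,P,a,i)

4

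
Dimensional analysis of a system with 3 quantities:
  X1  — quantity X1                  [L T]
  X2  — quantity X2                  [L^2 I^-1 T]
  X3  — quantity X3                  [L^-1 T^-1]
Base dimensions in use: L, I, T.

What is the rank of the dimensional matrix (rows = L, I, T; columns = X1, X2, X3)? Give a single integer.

Dimensional matrix (L×I×T by X1×X2×X3):
  L: [ 1  2 -1]
  I: [ 0 -1  0]
  T: [ 1  1 -1]
RREF → pivots at {X1,X2} ⇒ r = 2

2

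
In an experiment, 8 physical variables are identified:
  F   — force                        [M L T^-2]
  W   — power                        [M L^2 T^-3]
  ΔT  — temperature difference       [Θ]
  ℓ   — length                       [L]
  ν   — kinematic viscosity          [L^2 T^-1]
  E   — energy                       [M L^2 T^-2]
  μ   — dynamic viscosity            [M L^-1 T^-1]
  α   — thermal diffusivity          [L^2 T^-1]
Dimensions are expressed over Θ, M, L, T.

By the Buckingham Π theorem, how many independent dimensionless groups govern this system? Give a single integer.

4

Write exponents as rows Θ,M,L,T / cols F,W,ΔT,ℓ,ν,E,μ,α:
  Θ: [ 0  0  1  0  0  0  0  0]
  M: [ 1  1  0  0  0  1  1  0]
  L: [ 1  2  0  1  2  2 -1  2]
  T: [-2 -3  0  0 -1 -2 -1 -1]
Row reduction gives pivot columns F,W,ΔT,ℓ; rank = 4
Π count = n − r = 8 − 4 = 4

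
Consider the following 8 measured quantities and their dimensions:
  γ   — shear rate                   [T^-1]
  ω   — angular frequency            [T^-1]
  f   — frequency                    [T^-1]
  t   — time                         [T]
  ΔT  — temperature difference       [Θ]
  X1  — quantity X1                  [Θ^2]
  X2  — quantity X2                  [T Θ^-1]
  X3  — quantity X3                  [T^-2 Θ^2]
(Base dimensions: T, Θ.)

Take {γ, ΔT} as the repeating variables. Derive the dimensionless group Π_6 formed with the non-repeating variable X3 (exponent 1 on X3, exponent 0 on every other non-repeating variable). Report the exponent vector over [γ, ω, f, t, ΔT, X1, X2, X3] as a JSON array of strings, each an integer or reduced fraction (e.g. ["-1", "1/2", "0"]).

Dimensional matrix (T×Θ by γ×ω×f×t×ΔT×X1×X2×X3):
  T: [-1 -1 -1  1  0  0  1 -2]
  Θ: [ 0  0  0  0  1  2 -1  2]
Echelon form has 2 nonzero rows (pivots: γ,ΔT)
Repeat: γ,ΔT; free: ω,f,t,X1,X2,X3
RREF:
  r0: [   1    1    1   -1    0    0   -1    2]
  r1: [   0    0    0    0    1    2   -1    2]
Fix exponent of X3 at 1, ω at 0, f at 0, t at 0, X1 at 0, X2 at 0; solve each RREF row for its pivot's exponent:
  r0: exp(γ) + (2)·1 = 0 ⇒ exp(γ) = -2
  r1: exp(ΔT) + (2)·1 = 0 ⇒ exp(ΔT) = -2
Π_6 = γ^-2 · ΔT^-2 · X3

["-2", "0", "0", "0", "-2", "0", "0", "1"]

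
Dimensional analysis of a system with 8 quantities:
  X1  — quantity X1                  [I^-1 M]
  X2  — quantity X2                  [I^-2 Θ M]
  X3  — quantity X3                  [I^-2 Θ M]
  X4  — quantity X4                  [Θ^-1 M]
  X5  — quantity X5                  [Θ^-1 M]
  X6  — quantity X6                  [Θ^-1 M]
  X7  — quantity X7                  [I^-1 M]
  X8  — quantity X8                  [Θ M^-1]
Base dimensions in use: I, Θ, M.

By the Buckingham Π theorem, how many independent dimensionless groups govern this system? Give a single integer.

Exponent matrix [I,Θ,M] × [X1,X2,X3,X4,X5,X6,X7,X8]:
  I: [-1 -2 -2  0  0  0 -1  0]
  Θ: [ 0  1  1 -1 -1 -1  0  1]
  M: [ 1  1  1  1  1  1  1 -1]
Row reduction gives pivot columns X1,X2; rank = 2
8 vars − rank 2 = 6 Π groups

6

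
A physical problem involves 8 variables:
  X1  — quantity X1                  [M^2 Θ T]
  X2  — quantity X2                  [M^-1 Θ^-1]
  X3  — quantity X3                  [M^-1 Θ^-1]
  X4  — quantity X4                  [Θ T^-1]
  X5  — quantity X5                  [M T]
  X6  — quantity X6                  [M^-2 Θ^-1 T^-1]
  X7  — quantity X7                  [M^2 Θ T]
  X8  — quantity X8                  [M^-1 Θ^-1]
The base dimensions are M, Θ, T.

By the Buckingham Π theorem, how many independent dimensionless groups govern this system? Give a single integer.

6

Write exponents as rows M,Θ,T / cols X1,X2,X3,X4,X5,X6,X7,X8:
  M: [ 2 -1 -1  0  1 -2  2 -1]
  Θ: [ 1 -1 -1  1  0 -1  1 -1]
  T: [ 1  0  0 -1  1 -1  1  0]
RREF → pivots at {X1,X2} ⇒ r = 2
Π count = n − r = 8 − 2 = 6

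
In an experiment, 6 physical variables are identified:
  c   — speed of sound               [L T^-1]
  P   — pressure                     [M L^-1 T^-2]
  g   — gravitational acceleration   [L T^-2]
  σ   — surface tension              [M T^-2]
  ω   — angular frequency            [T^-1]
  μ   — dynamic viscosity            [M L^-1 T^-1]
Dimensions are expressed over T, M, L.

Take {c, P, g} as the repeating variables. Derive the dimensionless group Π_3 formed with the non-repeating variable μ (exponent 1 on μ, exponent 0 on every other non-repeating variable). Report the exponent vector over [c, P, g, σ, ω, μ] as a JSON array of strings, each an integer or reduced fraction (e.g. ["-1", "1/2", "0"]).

Write exponents as rows T,M,L / cols c,P,g,σ,ω,μ:
  T: [-1 -2 -2 -2 -1 -1]
  M: [ 0  1  0  1  0  1]
  L: [ 1 -1  1  0  0 -1]
RREF → pivots at {c,P,g} ⇒ r = 3
Repeat: c,P,g; free: σ,ω,μ
RREF:
  r0: [   1    0    0    2   -1    1]
  r1: [   0    1    0    1    0    1]
  r2: [   0    0    1   -1    1   -1]
Fix exponent of μ at 1, σ at 0, ω at 0; solve each RREF row for its pivot's exponent:
  r0: exp(c) + (1)·1 = 0 ⇒ exp(c) = -1
  r1: exp(P) + (1)·1 = 0 ⇒ exp(P) = -1
  r2: exp(g) + (-1)·1 = 0 ⇒ exp(g) = 1
Π_3 = c^-1 · P^-1 · g · μ

["-1", "-1", "1", "0", "0", "1"]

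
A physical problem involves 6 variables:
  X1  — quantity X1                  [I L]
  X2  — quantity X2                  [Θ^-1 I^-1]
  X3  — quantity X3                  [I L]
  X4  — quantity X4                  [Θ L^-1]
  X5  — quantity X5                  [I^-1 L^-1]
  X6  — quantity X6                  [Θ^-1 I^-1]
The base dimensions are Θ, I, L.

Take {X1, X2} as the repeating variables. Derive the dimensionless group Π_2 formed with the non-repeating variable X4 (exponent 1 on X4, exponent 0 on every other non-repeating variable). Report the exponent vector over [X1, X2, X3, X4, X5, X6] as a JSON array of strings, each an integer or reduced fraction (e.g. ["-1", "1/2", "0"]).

Write exponents as rows Θ,I,L / cols X1,X2,X3,X4,X5,X6:
  Θ: [ 0 -1  0  1  0 -1]
  I: [ 1 -1  1  0 -1 -1]
  L: [ 1  0  1 -1 -1  0]
RREF → pivots at {X1,X2} ⇒ r = 2
Repeat: X1,X2; free: X3,X4,X5,X6
RREF:
  r0: [   1    0    1   -1   -1    0]
  r1: [   0    1    0   -1    0    1]
  r2: [   0    0    0    0    0    0]
Fix exponent of X4 at 1, X3 at 0, X5 at 0, X6 at 0; solve each RREF row for its pivot's exponent:
  r0: exp(X1) + (-1)·1 = 0 ⇒ exp(X1) = 1
  r1: exp(X2) + (-1)·1 = 0 ⇒ exp(X2) = 1
Π_2 = X1 · X2 · X4

["1", "1", "0", "1", "0", "0"]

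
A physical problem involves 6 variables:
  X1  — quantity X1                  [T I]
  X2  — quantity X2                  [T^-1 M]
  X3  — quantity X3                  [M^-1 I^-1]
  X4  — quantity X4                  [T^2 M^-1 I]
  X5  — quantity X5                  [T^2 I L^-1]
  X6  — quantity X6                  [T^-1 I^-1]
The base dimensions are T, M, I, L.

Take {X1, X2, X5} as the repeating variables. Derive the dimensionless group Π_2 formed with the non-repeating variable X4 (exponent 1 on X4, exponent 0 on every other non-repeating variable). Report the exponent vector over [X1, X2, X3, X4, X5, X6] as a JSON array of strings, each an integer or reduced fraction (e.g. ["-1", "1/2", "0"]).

["-1", "1", "0", "1", "0", "0"]

Dimensional matrix (T×M×I×L by X1×X2×X3×X4×X5×X6):
  T: [ 1 -1  0  2  2 -1]
  M: [ 0  1 -1 -1  0  0]
  I: [ 1  0 -1  1  1 -1]
  L: [ 0  0  0  0 -1  0]
Row reduction gives pivot columns X1,X2,X5; rank = 3
Pivot set = {X1,X2,X5}, free = {X3,X4,X6}
RREF:
  r0: [   1    0   -1    1    0   -1]
  r1: [   0    1   -1   -1    0    0]
  r2: [   0    0    0    0    1    0]
  r3: [   0    0    0    0    0    0]
Fix exponent of X4 at 1, X3 at 0, X6 at 0; solve each RREF row for its pivot's exponent:
  r0: exp(X1) + (1)·1 = 0 ⇒ exp(X1) = -1
  r1: exp(X2) + (-1)·1 = 0 ⇒ exp(X2) = 1
  r2: exp(X5) + (0)·1 = 0 ⇒ exp(X5) = 0
Π_2 = X1^-1 · X2 · X4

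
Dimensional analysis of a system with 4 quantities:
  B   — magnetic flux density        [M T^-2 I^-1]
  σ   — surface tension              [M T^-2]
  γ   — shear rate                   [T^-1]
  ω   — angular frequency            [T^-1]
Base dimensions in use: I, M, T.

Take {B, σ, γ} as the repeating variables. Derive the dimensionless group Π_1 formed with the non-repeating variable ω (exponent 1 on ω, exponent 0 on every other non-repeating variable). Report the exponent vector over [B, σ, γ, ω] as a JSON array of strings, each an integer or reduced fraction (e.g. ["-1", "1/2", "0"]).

Dimensional matrix (I×M×T by B×σ×γ×ω):
  I: [-1  0  0  0]
  M: [ 1  1  0  0]
  T: [-2 -2 -1 -1]
Echelon form has 3 nonzero rows (pivots: B,σ,γ)
Repeat: B,σ,γ; free: ω
RREF:
  r0: [   1    0    0    0]
  r1: [   0    1    0    0]
  r2: [   0    0    1    1]
Fix exponent of ω at 1; solve each RREF row for its pivot's exponent:
  r0: exp(B) + (0)·1 = 0 ⇒ exp(B) = 0
  r1: exp(σ) + (0)·1 = 0 ⇒ exp(σ) = 0
  r2: exp(γ) + (1)·1 = 0 ⇒ exp(γ) = -1
Π_1 = γ^-1 · ω

["0", "0", "-1", "1"]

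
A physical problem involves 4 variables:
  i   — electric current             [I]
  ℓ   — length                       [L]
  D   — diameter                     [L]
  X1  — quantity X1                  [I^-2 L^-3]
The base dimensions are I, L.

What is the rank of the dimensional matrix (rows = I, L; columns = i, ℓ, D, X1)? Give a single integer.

Write exponents as rows I,L / cols i,ℓ,D,X1:
  I: [ 1  0  0 -2]
  L: [ 0  1  1 -3]
Echelon form has 2 nonzero rows (pivots: i,ℓ)

2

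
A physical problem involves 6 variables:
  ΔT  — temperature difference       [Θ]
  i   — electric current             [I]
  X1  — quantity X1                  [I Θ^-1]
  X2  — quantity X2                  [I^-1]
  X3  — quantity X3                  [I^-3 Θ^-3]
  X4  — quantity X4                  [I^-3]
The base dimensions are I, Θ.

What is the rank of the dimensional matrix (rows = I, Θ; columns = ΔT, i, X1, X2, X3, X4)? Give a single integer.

Dimensional matrix (I×Θ by ΔT×i×X1×X2×X3×X4):
  I: [ 0  1  1 -1 -3 -3]
  Θ: [ 1  0 -1  0 -3  0]
Row reduction gives pivot columns ΔT,i; rank = 2

2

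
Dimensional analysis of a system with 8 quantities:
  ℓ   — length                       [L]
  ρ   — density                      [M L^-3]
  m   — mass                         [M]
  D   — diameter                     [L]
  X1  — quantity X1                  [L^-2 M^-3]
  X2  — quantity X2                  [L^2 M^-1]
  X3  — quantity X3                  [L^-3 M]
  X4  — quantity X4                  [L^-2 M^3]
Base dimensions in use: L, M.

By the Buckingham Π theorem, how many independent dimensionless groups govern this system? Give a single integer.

6

Exponent matrix [L,M] × [ℓ,ρ,m,D,X1,X2,X3,X4]:
  L: [ 1 -3  0  1 -2  2 -3 -2]
  M: [ 0  1  1  0 -3 -1  1  3]
RREF → pivots at {ℓ,ρ} ⇒ r = 2
8 vars − rank 2 = 6 Π groups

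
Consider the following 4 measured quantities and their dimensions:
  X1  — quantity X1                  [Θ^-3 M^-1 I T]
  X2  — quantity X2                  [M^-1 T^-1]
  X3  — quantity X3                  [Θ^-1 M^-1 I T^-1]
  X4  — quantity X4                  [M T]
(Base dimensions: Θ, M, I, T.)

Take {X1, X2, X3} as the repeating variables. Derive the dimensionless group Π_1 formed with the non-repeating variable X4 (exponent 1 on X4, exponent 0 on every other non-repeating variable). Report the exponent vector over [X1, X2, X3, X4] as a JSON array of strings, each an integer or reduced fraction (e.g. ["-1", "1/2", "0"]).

Write exponents as rows Θ,M,I,T / cols X1,X2,X3,X4:
  Θ: [-3  0 -1  0]
  M: [-1 -1 -1  1]
  I: [ 1  0  1  0]
  T: [ 1 -1 -1  1]
Row reduction gives pivot columns X1,X2,X3; rank = 3
Pivot set = {X1,X2,X3}, free = {X4}
RREF:
  r0: [   1    0    0    0]
  r1: [   0    1    0   -1]
  r2: [   0    0    1    0]
  r3: [   0    0    0    0]
Fix exponent of X4 at 1; solve each RREF row for its pivot's exponent:
  r0: exp(X1) + (0)·1 = 0 ⇒ exp(X1) = 0
  r1: exp(X2) + (-1)·1 = 0 ⇒ exp(X2) = 1
  r2: exp(X3) + (0)·1 = 0 ⇒ exp(X3) = 0
Π_1 = X2 · X4

["0", "1", "0", "1"]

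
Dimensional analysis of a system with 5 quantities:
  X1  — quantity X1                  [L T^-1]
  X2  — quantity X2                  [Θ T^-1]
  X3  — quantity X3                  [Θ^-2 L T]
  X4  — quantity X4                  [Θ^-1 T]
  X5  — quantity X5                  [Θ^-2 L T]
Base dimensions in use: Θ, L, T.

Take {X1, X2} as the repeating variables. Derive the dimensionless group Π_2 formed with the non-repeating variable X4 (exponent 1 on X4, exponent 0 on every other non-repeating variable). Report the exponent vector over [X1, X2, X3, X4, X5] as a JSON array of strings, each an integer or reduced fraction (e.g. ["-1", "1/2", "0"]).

Write exponents as rows Θ,L,T / cols X1,X2,X3,X4,X5:
  Θ: [ 0  1 -2 -1 -2]
  L: [ 1  0  1  0  1]
  T: [-1 -1  1  1  1]
RREF → pivots at {X1,X2} ⇒ r = 2
Repeat: X1,X2; free: X3,X4,X5
RREF:
  r0: [   1    0    1    0    1]
  r1: [   0    1   -2   -1   -2]
  r2: [   0    0    0    0    0]
Fix exponent of X4 at 1, X3 at 0, X5 at 0; solve each RREF row for its pivot's exponent:
  r0: exp(X1) + (0)·1 = 0 ⇒ exp(X1) = 0
  r1: exp(X2) + (-1)·1 = 0 ⇒ exp(X2) = 1
Π_2 = X2 · X4

["0", "1", "0", "1", "0"]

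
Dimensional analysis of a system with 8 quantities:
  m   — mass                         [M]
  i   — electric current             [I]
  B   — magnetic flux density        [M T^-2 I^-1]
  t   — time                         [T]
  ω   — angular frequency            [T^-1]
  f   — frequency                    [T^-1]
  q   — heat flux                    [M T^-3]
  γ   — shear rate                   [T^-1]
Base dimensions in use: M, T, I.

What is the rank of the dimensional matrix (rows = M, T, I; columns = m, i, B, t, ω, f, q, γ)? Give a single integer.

3

Dimensional matrix (M×T×I by m×i×B×t×ω×f×q×γ):
  M: [ 1  0  1  0  0  0  1  0]
  T: [ 0  0 -2  1 -1 -1 -3 -1]
  I: [ 0  1 -1  0  0  0  0  0]
Row reduction gives pivot columns m,i,B; rank = 3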